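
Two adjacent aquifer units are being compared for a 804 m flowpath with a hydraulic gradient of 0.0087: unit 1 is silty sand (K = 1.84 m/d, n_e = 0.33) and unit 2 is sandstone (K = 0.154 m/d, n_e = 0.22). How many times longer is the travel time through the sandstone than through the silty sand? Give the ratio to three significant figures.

Unit 1 (silty sand): v = 1.84×0.0087/0.33 = 0.04851 m/d, t = 804/0.04851 = 16570 d
Unit 2 (sandstone): v = 0.154×0.0087/0.22 = 0.006090 m/d, t = 804/0.006090 = 132000 d
t(sandstone) / t(silty sand) = 132000/16570 = 7.97

7.97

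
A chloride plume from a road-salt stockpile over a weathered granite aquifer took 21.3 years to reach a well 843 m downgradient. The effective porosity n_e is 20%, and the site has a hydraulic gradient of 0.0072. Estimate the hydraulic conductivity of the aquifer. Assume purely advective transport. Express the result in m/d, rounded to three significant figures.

3.01 m/d

t = 21.3 years = 7775 d
v = L / t = 843 / 7775 = 0.1084 m/d
K = v · n / i = 0.1084 × 0.20 / 0.0072 = 3.01 m/d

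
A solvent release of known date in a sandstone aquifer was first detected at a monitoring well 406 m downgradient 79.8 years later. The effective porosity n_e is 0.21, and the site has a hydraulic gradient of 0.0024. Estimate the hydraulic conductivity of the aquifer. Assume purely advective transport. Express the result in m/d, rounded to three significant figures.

1.22 m/d

t = 79.8 years = 29130 d
v = L / t = 406 / 29130 = 0.01394 m/d
K = v · n / i = 0.01394 × 0.21 / 0.0024 = 1.22 m/d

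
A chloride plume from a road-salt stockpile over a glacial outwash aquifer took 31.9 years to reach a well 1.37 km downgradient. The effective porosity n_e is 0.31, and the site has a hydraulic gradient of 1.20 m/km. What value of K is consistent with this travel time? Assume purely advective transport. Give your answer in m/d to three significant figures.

t = 31.9 years = 11640 d
L = 1.37 km = 1370 m
v = L / t = 1370 / 11640 = 0.1177 m/d
K = v · n / i = 0.1177 × 0.31 / 0.0012 = 30.4 m/d

30.4 m/d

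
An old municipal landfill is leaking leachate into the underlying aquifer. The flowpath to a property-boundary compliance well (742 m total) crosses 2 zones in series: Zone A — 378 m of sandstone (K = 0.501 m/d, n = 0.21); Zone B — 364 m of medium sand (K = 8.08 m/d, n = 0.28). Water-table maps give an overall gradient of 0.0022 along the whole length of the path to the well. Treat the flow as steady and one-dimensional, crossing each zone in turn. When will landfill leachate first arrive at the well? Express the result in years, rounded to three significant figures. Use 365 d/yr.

243 years

Steady 1-D flow in series ⇒ the Darcy flux q is identical in every zone and the zone head losses add (resistances L/K in series).
Σ(L/K) = 378/0.501 + 364/8.08 = 754.5 + 45.05 = 799.5 d
K_eq = L_total / Σ(L/K) = 742 / 799.5 = 0.9280 m/d
q = K_eq · i = 0.9280 × 0.0022 = 0.002042 m/d (same in every zone)
Zone A: v = q/n = 0.002042/0.21 = 0.009722 m/d → t_A = 378/0.009722 = 38880 d
Zone B: v = q/n = 0.002042/0.28 = 0.007292 m/d → t_B = 364/0.007292 = 49920 d
Total t = 38880 + 49920 = 88800 d
   = 88800 / 365 = 243 yr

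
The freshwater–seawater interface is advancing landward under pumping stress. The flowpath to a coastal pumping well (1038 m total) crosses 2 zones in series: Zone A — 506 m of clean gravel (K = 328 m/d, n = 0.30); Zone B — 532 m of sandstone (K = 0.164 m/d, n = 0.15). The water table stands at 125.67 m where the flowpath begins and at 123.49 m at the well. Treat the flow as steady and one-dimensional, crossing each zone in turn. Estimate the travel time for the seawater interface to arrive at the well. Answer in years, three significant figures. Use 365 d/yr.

Total head drop ΔH = 125.67 − 123.49 = 2.18 m
Steady 1-D flow in series ⇒ the Darcy flux q is identical in every zone and the zone head losses add (resistances L/K in series).
Σ(L/K) = 506/328 + 532/0.164 = 1.543 + 3244 = 3245 d
q = ΔH / Σ(L/K) = 2.18 / 3245 = 6.717e-4 m/d (same in every zone)
Zone A: v = q/n = 6.717e-4/0.30 = 0.002239 m/d → t_A = 506/0.002239 = 226000 d
Zone B: v = q/n = 6.717e-4/0.15 = 0.004478 m/d → t_B = 532/0.004478 = 118800 d
Total t = 226000 + 118800 = 344800 d
   = 344800 / 365 = 945 yr

945 years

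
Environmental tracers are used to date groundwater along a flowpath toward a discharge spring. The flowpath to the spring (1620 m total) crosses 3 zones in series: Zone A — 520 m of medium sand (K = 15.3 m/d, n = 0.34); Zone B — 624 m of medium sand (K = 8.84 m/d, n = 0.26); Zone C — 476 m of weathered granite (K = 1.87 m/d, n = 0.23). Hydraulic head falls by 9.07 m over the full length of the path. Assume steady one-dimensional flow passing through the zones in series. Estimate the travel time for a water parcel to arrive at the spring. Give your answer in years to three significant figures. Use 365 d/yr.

48.7 years

Continuity: the same q passes through each zone, so ΔH = q·Σ(L_j/K_j) — the zones act as resistances in series.
Σ(L/K) = 520/15.3 + 624/8.84 + 476/1.87 = 33.99 + 70.59 + 254.5 = 359.1 d
q = ΔH / Σ(L/K) = 9.07 / 359.1 = 0.02526 m/d (same in every zone)
Zone A: v = q/n = 0.02526/0.34 = 0.07428 m/d → t_A = 520/0.07428 = 7000 d
Zone B: v = q/n = 0.02526/0.26 = 0.09714 m/d → t_B = 624/0.09714 = 6424 d
Zone C: v = q/n = 0.02526/0.23 = 0.1098 m/d → t_C = 476/0.1098 = 4335 d
Total t = 7000 + 6424 + 4335 = 17760 d
   = 17760 / 365 = 48.7 yr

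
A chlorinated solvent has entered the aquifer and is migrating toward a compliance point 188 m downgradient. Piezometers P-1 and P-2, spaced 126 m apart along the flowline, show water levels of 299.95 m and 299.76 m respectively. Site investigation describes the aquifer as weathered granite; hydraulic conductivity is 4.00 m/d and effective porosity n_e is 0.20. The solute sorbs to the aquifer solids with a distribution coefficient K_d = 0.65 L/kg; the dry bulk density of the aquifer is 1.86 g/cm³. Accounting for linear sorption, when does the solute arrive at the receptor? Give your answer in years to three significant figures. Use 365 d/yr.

120 years

Hydraulic gradient i = (299.95 − 299.76) / 126 = 0.19 / 126 = 0.001508
Specific discharge q = 4.00 × 0.001508 = 0.006032 m/d
Seepage velocity v = q / n = 0.006032 / 0.20 = 0.03016 m/d
Retardation R = 1 + ρ_b·K_d/n = 1 + 1.86×0.65/0.20 = 7.045
Contaminant velocity v_c = v/R = 0.03016/7.045 = 0.004281 m/d
t = L/v_c = 188/0.004281 = 43920 d
   = 43920/365 = 120 yr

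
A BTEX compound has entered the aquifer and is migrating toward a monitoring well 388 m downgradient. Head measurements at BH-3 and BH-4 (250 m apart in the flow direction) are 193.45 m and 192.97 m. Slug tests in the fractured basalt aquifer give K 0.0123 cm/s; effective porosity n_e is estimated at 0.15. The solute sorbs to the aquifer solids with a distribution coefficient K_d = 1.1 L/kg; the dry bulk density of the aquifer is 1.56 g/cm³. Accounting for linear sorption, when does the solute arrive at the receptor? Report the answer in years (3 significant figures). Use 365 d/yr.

Hydraulic gradient i = (193.45 − 192.97) / 250 = 0.48 / 250 = 0.001920
K = 0.0123 cm/s × 864 = 10.63 m/d
Darcy flux q = K·i = 10.63 × 0.001920 = 0.02040 m/d
Seepage velocity v = q / n = 0.02040 / 0.15 = 0.1360 m/d
Retardation R = 1 + ρ_b·K_d/n = 1 + 1.56×1.1/0.15 = 12.44
Contaminant velocity v_c = v/R = 0.1360/12.44 = 0.01093 m/d
t = L/v_c = 388/0.01093 = 35480 d
   = 35480/365 = 97.2 yr

97.2 years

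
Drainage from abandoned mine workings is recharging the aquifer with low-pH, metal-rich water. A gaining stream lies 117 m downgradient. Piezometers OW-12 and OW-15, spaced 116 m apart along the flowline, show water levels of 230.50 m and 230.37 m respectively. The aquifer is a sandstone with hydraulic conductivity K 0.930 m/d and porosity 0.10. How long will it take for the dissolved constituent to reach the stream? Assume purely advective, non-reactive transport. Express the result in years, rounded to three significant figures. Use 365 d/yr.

30.8 years

Hydraulic gradient i = (230.50 − 230.37) / 116 = 0.13 / 116 = 0.001121
Darcy flux q = K·i = 0.930 × 0.001121 = 0.001042 m/d
v_s = q/n_e = 0.001042/0.10 = 0.01042 m/d
t = L / v = 117 / 0.01042 = 11230 d
   = 11230 / 365 = 30.8 yr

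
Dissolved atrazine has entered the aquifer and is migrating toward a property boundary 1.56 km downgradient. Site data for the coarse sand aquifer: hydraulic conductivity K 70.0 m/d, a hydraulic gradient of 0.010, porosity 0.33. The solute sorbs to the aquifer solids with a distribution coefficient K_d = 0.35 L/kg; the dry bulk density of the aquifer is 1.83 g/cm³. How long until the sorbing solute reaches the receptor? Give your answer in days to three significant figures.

2160 days

Specific discharge q = 70.0 × 0.010 = 0.7000 m/d
v_s = q/n_e = 0.7000/0.33 = 2.121 m/d
Retardation R = 1 + ρ_b·K_d/n = 1 + 1.83×0.35/0.33 = 2.941
Contaminant velocity v_c = v/R = 2.121/2.941 = 0.7213 m/d
L = 1.56 km = 1560 m
t = L/v_c = 1560/0.7213 = 2163 d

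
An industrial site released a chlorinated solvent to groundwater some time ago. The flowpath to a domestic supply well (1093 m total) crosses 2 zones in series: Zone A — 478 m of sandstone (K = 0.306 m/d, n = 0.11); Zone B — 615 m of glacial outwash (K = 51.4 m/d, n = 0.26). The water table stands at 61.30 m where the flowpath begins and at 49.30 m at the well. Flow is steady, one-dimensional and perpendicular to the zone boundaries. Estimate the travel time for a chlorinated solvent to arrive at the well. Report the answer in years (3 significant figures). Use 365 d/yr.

Total head drop ΔH = 61.30 − 49.30 = 12.00 m
Continuity: the same q passes through each zone, so ΔH = q·Σ(L_j/K_j) — the zones act as resistances in series.
Σ(L/K) = 478/0.306 + 615/51.4 = 1562 + 11.96 = 1574 d
q = ΔH / Σ(L/K) = 12.00 / 1574 = 0.007624 m/d (same in every zone)
Zone A: v = q/n = 0.007624/0.11 = 0.06931 m/d → t_A = 478/0.06931 = 6897 d
Zone B: v = q/n = 0.007624/0.26 = 0.02932 m/d → t_B = 615/0.02932 = 20970 d
Total t = 6897 + 20970 = 27870 d
   = 27870 / 365 = 76.4 yr

76.4 years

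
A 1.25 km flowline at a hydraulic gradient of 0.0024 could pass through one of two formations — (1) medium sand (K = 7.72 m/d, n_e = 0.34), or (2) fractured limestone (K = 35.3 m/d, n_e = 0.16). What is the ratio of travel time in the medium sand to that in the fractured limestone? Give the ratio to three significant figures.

9.72

Unit 1 (medium sand): v = 7.72×0.0024/0.34 = 0.05449 m/d, t = 1250/0.05449 = 22940 d
Unit 2 (fractured limestone): v = 35.3×0.0024/0.16 = 0.5295 m/d, t = 1250/0.5295 = 2361 d
t(medium sand) / t(fractured limestone) = 22940/2361 = 9.72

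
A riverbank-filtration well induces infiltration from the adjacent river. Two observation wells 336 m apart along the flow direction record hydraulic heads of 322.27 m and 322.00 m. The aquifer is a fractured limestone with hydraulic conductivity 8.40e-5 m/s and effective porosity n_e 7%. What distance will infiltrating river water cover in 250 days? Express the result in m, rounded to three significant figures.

20.8 m

Hydraulic gradient i = (322.27 − 322.00) / 336 = 0.27 / 336 = 8.036e-4
K = 8.40e-5 m/s × 86400 s/d = 7.258 m/d
q = Ki = 7.258 × 8.036e-4 = 0.005832 m/d
v = Ki/n = 7.258·8.036e-4/0.07 = 0.08331 m/d
L = v × T = 0.08331 × 250 = 20.83 m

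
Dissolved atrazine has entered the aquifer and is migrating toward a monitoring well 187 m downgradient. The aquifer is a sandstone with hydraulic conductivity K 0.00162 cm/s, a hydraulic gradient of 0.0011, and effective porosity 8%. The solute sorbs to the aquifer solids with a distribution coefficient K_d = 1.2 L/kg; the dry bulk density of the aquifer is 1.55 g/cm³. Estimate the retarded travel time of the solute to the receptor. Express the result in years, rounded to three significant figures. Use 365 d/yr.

646 years

K = 0.00162 cm/s × 864 = 1.400 m/d
q = Ki = 1.400 × 0.0011 = 0.001540 m/d
v = Ki/n = 1.400·0.0011/0.08 = 0.01925 m/d
Retardation R = 1 + ρ_b·K_d/n = 1 + 1.55×1.2/0.08 = 24.25
Contaminant velocity v_c = v/R = 0.01925/24.25 = 7.936e-4 m/d
t = L/v_c = 187/7.936e-4 = 235600 d
   = 235600/365 = 646 yr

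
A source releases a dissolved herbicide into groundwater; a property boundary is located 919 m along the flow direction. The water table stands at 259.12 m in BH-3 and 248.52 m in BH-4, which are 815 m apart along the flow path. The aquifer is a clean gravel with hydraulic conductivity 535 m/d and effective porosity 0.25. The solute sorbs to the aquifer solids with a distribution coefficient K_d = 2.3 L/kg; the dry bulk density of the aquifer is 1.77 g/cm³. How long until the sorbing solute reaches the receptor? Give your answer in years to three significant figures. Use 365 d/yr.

Hydraulic gradient i = (259.12 − 248.52) / 815 = 10.60 / 815 = 0.01301
Specific discharge q = 535 × 0.01301 = 6.958 m/d
Seepage velocity v = q / n = 6.958 / 0.25 = 27.83 m/d
Retardation R = 1 + ρ_b·K_d/n = 1 + 1.77×2.3/0.25 = 17.28
Contaminant velocity v_c = v/R = 27.83/17.28 = 1.610 m/d
t = L/v_c = 919/1.610 = 570.7 d
   = 570.7/365 = 1.56 yr

1.56 years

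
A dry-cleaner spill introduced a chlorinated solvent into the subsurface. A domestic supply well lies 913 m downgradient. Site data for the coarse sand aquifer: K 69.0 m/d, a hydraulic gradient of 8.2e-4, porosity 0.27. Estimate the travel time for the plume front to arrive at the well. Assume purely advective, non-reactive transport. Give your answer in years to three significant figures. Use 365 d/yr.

q = Ki = 69.0 × 8.2e-4 = 0.05658 m/d
v = Ki/n = 69.0·8.2e-4/0.27 = 0.2096 m/d
t = L / v = 913 / 0.2096 = 4357 d
   = 4357 / 365 = 11.9 yr

11.9 years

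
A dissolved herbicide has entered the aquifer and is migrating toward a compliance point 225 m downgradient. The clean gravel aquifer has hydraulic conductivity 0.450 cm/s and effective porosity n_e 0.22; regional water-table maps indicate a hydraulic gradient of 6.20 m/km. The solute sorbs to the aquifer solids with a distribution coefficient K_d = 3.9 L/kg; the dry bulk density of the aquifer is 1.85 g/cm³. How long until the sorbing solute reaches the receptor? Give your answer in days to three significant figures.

694 days

K = 0.450 cm/s × 864 = 388.8 m/d
q = Ki = 388.8 × 0.0062 = 2.411 m/d
v_s = q/n_e = 2.411/0.22 = 10.96 m/d
Retardation R = 1 + ρ_b·K_d/n = 1 + 1.85×3.9/0.22 = 33.80
Contaminant velocity v_c = v/R = 10.96/33.80 = 0.3242 m/d
t = L/v_c = 225/0.3242 = 694.0 d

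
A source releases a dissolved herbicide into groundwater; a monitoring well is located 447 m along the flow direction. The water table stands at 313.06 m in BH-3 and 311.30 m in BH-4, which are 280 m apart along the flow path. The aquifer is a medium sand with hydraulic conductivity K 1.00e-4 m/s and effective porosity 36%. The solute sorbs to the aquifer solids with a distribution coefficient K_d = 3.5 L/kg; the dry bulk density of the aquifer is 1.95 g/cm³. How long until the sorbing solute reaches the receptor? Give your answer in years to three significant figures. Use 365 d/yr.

Hydraulic gradient i = (313.06 − 311.30) / 280 = 1.76 / 280 = 0.006286
K = 1.00e-4 m/s × 86400 s/d = 8.640 m/d
Specific discharge q = 8.640 × 0.006286 = 0.05431 m/d
Average linear velocity = 0.05431 / 0.36 = 0.1509 m/d
Retardation R = 1 + ρ_b·K_d/n = 1 + 1.95×3.5/0.36 = 19.96
Contaminant velocity v_c = v/R = 0.1509/19.96 = 0.007559 m/d
t = L/v_c = 447/0.007559 = 59140 d
   = 59140/365 = 162 yr

162 years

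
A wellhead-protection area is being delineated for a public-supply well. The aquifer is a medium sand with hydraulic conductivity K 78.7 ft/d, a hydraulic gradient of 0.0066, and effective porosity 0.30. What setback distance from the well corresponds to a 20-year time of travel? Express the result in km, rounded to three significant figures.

3.85 km

K = 78.7 ft/d × 0.3048 = 23.99 m/d
Darcy flux q = K·i = 23.99 × 0.0066 = 0.1583 m/d
v = Ki/n = 23.99·0.0066/0.30 = 0.5277 m/d
T = 20 yr × 365 = 7300 d
L = v × T = 0.5277 × 7300 = 3852 m
   = 3.85 km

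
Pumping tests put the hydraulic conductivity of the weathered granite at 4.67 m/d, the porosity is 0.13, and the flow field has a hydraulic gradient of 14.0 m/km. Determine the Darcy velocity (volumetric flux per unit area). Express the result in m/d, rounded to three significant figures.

Darcy flux q = K·i = 4.67 × 0.014 = 0.06538 m/d

0.0654 m/d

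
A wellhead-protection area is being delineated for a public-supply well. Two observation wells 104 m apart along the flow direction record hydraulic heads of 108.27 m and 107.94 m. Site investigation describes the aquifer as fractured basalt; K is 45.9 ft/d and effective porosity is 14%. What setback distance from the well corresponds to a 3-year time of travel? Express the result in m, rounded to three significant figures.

347 m

Hydraulic gradient i = (108.27 − 107.94) / 104 = 0.33 / 104 = 0.003173
K = 45.9 ft/d × 0.3048 = 13.99 m/d
Specific discharge q = 13.99 × 0.003173 = 0.04439 m/d
v = Ki/n = 13.99·0.003173/0.14 = 0.3171 m/d
T = 3 yr × 365 = 1095 d
L = v × T = 0.3171 × 1095 = 347.2 m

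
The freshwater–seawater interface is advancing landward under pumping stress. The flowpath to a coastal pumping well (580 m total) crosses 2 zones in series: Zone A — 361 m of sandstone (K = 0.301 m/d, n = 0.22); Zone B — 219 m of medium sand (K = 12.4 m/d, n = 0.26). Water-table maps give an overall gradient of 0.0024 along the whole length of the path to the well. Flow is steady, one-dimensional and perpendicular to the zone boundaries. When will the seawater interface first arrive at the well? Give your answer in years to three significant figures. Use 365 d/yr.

327 years

Continuity: the same q passes through each zone, so ΔH = q·Σ(L_j/K_j) — the zones act as resistances in series.
Σ(L/K) = 361/0.301 + 219/12.4 = 1199 + 17.66 = 1217 d
K_eq = L_total / Σ(L/K) = 580 / 1217 = 0.4766 m/d
q = K_eq · i = 0.4766 × 0.0024 = 0.001144 m/d (same in every zone)
Zone A: v = q/n = 0.001144/0.22 = 0.005199 m/d → t_A = 361/0.005199 = 69440 d
Zone B: v = q/n = 0.001144/0.26 = 0.004399 m/d → t_B = 219/0.004399 = 49780 d
Total t = 69440 + 49780 = 119200 d
   = 119200 / 365 = 327 yr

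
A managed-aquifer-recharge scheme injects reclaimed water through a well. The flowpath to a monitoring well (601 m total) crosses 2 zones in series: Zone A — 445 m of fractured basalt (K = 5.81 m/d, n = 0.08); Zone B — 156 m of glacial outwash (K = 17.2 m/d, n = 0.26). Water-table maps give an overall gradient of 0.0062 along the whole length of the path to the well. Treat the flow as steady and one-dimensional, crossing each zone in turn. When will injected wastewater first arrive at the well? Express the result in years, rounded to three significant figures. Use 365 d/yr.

Steady 1-D flow in series ⇒ the Darcy flux q is identical in every zone and the zone head losses add (resistances L/K in series).
Σ(L/K) = 445/5.81 + 156/17.2 = 76.59 + 9.070 = 85.66 d
K_eq = L_total / Σ(L/K) = 601 / 85.66 = 7.016 m/d
q = K_eq · i = 7.016 × 0.0062 = 0.04350 m/d (same in every zone)
Zone A: v = q/n = 0.04350/0.08 = 0.5437 m/d → t_A = 445/0.5437 = 818.4 d
Zone B: v = q/n = 0.04350/0.26 = 0.1673 m/d → t_B = 156/0.1673 = 932.4 d
Total t = 818.4 + 932.4 = 1751 d
   = 1751 / 365 = 4.80 yr

4.80 years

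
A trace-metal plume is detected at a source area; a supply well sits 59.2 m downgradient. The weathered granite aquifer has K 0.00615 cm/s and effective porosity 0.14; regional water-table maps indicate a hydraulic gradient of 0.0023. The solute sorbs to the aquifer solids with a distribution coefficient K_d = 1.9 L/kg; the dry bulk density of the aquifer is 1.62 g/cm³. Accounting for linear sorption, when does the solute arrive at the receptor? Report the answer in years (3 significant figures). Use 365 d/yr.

42.7 years

K = 0.00615 cm/s × 864 = 5.314 m/d
Specific discharge q = 5.314 × 0.0023 = 0.01222 m/d
Average linear velocity = 0.01222 / 0.14 = 0.08729 m/d
Retardation R = 1 + ρ_b·K_d/n = 1 + 1.62×1.9/0.14 = 22.99
Contaminant velocity v_c = v/R = 0.08729/22.99 = 0.003798 m/d
t = L/v_c = 59.2/0.003798 = 15590 d
   = 15590/365 = 42.7 yr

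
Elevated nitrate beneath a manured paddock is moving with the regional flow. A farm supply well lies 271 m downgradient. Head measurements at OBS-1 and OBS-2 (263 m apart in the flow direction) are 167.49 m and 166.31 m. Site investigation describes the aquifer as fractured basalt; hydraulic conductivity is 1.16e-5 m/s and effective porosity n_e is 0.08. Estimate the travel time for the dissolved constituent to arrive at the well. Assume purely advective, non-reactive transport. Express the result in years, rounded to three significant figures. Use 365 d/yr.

13.2 years

Hydraulic gradient i = (167.49 − 166.31) / 263 = 1.18 / 263 = 0.004487
K = 1.16e-5 m/s × 86400 s/d = 1.002 m/d
Specific discharge q = 1.002 × 0.004487 = 0.004497 m/d
Average linear velocity = 0.004497 / 0.08 = 0.05621 m/d
t = L / v = 271 / 0.05621 = 4821 d
   = 4821 / 365 = 13.2 yr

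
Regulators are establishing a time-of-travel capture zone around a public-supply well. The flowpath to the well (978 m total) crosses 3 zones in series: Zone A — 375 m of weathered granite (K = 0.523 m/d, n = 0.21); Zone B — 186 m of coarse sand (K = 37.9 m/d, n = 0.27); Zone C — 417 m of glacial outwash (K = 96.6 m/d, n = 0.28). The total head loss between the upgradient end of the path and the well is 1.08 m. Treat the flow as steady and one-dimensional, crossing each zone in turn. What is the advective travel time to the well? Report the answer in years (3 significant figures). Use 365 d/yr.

Continuity: the same q passes through each zone, so ΔH = q·Σ(L_j/K_j) — the zones act as resistances in series.
Σ(L/K) = 375/0.523 + 186/37.9 + 417/96.6 = 717.0 + 4.908 + 4.317 = 726.2 d
q = ΔH / Σ(L/K) = 1.08 / 726.2 = 0.001487 m/d (same in every zone)
Zone A: v = q/n = 0.001487/0.21 = 0.007081 m/d → t_A = 375/0.007081 = 52960 d
Zone B: v = q/n = 0.001487/0.27 = 0.005508 m/d → t_B = 186/0.005508 = 33770 d
Zone C: v = q/n = 0.001487/0.28 = 0.005311 m/d → t_C = 417/0.005311 = 78510 d
Total t = 52960 + 33770 + 78510 = 165200 d
   = 165200 / 365 = 453 yr

453 years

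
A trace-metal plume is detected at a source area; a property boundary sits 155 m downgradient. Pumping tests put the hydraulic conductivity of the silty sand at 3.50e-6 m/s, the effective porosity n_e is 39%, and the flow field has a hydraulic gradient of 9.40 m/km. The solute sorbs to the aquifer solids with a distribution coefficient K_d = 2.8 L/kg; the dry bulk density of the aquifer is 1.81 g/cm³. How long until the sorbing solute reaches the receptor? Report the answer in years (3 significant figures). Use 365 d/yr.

K = 3.50e-6 m/s × 86400 s/d = 0.3024 m/d
Darcy flux q = K·i = 0.3024 × 0.0094 = 0.002843 m/d
Average linear velocity = 0.002843 / 0.39 = 0.007289 m/d
Retardation R = 1 + ρ_b·K_d/n = 1 + 1.81×2.8/0.39 = 13.99
Contaminant velocity v_c = v/R = 0.007289/13.99 = 5.208e-4 m/d
t = L/v_c = 155/5.208e-4 = 297600 d
   = 297600/365 = 815 yr

815 years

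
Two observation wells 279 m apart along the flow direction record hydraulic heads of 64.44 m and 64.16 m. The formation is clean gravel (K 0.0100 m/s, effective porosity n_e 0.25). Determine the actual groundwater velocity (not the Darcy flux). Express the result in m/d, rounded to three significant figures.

Hydraulic gradient i = (64.44 − 64.16) / 279 = 0.28 / 279 = 0.001004
K = 0.0100 m/s × 86400 s/d = 864.0 m/d
Specific discharge q = 864.0 × 0.001004 = 0.8671 m/d
v = Ki/n = 864.0·0.001004/0.25 = 3.468 m/d

3.47 m/d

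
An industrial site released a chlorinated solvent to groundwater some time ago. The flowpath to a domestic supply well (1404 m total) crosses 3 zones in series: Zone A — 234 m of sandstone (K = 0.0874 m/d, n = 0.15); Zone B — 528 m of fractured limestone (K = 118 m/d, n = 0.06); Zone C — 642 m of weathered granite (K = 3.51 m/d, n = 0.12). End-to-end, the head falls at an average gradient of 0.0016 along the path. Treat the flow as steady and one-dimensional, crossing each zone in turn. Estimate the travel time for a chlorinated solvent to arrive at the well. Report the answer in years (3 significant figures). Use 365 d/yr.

502 years

Steady 1-D flow in series ⇒ the Darcy flux q is identical in every zone and the zone head losses add (resistances L/K in series).
Σ(L/K) = 234/0.0874 + 528/118 + 642/3.51 = 2677 + 4.475 + 182.9 = 2865 d
K_eq = L_total / Σ(L/K) = 1404 / 2865 = 0.4901 m/d
q = K_eq · i = 0.4901 × 0.0016 = 7.842e-4 m/d (same in every zone)
Zone A: v = q/n = 7.842e-4/0.15 = 0.005228 m/d → t_A = 234/0.005228 = 44760 d
Zone B: v = q/n = 7.842e-4/0.06 = 0.01307 m/d → t_B = 528/0.01307 = 40400 d
Zone C: v = q/n = 7.842e-4/0.12 = 0.006535 m/d → t_C = 642/0.006535 = 98250 d
Total t = 44760 + 40400 + 98250 = 183400 d
   = 183400 / 365 = 502 yr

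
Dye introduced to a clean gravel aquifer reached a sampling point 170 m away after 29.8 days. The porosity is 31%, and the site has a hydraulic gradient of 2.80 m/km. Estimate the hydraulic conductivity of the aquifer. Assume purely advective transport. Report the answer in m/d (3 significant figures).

v = L / t = 170 / 29.8 = 5.705 m/d
K = v · n / i = 5.705 × 0.31 / 0.0028 = 632 m/d

632 m/d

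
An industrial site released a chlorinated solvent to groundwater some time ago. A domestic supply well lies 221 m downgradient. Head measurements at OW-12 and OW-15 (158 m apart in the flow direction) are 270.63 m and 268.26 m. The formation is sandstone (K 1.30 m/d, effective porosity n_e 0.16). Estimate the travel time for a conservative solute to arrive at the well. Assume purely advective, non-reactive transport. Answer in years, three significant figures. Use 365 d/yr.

4.97 years

Hydraulic gradient i = (270.63 − 268.26) / 158 = 2.37 / 158 = 0.01500
Darcy flux q = K·i = 1.30 × 0.01500 = 0.01950 m/d
Seepage velocity v = q / n = 0.01950 / 0.16 = 0.1219 m/d
t = L / v = 221 / 0.1219 = 1813 d
   = 1813 / 365 = 4.97 yr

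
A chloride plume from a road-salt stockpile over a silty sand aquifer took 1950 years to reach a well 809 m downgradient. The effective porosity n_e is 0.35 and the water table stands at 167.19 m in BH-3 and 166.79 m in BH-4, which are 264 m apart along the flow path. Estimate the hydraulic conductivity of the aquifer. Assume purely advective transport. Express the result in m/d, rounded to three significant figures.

0.263 m/d

Hydraulic gradient i = (167.19 − 166.79) / 264 = 0.40 / 264 = 0.001515
t = 1950 years = 711800 d
v = L / t = 809 / 711800 = 0.001137 m/d
K = v · n / i = 0.001137 × 0.35 / 0.001515 = 0.263 m/d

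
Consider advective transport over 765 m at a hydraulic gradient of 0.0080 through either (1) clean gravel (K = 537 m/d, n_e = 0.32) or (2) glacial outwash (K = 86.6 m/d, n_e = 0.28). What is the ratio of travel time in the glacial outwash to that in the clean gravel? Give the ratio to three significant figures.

5.43

Unit 1 (clean gravel): v = 537×0.0080/0.32 = 13.43 m/d, t = 765/13.43 = 56.98 d
Unit 2 (glacial outwash): v = 86.6×0.0080/0.28 = 2.474 m/d, t = 765/2.474 = 309.2 d
t(glacial outwash) / t(clean gravel) = 309.2/56.98 = 5.43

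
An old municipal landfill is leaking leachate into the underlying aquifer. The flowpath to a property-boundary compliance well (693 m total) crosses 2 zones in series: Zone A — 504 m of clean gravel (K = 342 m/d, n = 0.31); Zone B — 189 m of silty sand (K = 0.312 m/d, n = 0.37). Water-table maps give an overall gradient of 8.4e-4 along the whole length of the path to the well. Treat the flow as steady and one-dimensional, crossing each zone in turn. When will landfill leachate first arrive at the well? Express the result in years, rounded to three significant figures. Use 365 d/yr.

646 years

Continuity: the same q passes through each zone, so ΔH = q·Σ(L_j/K_j) — the zones act as resistances in series.
Σ(L/K) = 504/342 + 189/0.312 = 1.474 + 605.8 = 607.2 d
K_eq = L_total / Σ(L/K) = 693 / 607.2 = 1.141 m/d
q = K_eq · i = 1.141 × 8.4e-4 = 9.586e-4 m/d (same in every zone)
Zone A: v = q/n = 9.586e-4/0.31 = 0.003092 m/d → t_A = 504/0.003092 = 163000 d
Zone B: v = q/n = 9.586e-4/0.37 = 0.002591 m/d → t_B = 189/0.002591 = 72950 d
Total t = 163000 + 72950 = 235900 d
   = 235900 / 365 = 646 yr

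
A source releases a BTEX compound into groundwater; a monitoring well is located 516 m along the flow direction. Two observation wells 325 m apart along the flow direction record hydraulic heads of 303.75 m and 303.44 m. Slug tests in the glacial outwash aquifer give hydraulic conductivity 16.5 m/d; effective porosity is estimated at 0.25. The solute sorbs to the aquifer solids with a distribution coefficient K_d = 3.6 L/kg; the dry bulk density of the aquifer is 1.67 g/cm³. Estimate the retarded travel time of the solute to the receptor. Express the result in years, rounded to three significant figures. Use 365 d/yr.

Hydraulic gradient i = (303.75 − 303.44) / 325 = 0.31 / 325 = 9.538e-4
Specific discharge q = 16.5 × 9.538e-4 = 0.01574 m/d
Average linear velocity = 0.01574 / 0.25 = 0.06295 m/d
Retardation R = 1 + ρ_b·K_d/n = 1 + 1.67×3.6/0.25 = 25.05
Contaminant velocity v_c = v/R = 0.06295/25.05 = 0.002513 m/d
t = L/v_c = 516/0.002513 = 205300 d
   = 205300/365 = 562 yr

562 years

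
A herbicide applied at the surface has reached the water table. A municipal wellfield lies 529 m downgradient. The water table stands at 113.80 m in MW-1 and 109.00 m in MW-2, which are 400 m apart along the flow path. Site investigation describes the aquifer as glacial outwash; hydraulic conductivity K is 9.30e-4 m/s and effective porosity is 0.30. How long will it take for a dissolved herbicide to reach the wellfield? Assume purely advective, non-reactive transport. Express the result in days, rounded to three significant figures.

Hydraulic gradient i = (113.80 − 109.00) / 400 = 4.80 / 400 = 0.01200
K = 9.30e-4 m/s × 86400 s/d = 80.35 m/d
q = Ki = 80.35 × 0.01200 = 0.9642 m/d
Average linear velocity = 0.9642 / 0.30 = 3.214 m/d
t = L / v = 529 / 3.214 = 164.6 d

165 days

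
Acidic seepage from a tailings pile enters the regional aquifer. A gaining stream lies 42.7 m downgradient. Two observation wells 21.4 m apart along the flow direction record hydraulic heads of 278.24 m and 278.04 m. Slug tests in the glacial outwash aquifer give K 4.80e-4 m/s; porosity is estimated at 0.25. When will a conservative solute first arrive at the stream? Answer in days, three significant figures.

27.5 days

Hydraulic gradient i = (278.24 − 278.04) / 21.4 = 0.20 / 21.4 = 0.009346
K = 4.80e-4 m/s × 86400 s/d = 41.47 m/d
Specific discharge q = 41.47 × 0.009346 = 0.3876 m/d
v = Ki/n = 41.47·0.009346/0.25 = 1.550 m/d
t = L / v = 42.7 / 1.550 = 27.54 d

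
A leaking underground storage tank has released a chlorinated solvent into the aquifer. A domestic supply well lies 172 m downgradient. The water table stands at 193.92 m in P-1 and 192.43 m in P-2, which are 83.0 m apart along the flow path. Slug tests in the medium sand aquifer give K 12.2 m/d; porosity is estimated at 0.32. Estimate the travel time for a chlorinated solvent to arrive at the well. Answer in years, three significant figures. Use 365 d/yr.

0.689 years

Hydraulic gradient i = (193.92 − 192.43) / 83.0 = 1.49 / 83.0 = 0.01795
q = Ki = 12.2 × 0.01795 = 0.2190 m/d
Average linear velocity = 0.2190 / 0.32 = 0.6844 m/d
t = L / v = 172 / 0.6844 = 251.3 d
   = 251.3 / 365 = 0.689 yr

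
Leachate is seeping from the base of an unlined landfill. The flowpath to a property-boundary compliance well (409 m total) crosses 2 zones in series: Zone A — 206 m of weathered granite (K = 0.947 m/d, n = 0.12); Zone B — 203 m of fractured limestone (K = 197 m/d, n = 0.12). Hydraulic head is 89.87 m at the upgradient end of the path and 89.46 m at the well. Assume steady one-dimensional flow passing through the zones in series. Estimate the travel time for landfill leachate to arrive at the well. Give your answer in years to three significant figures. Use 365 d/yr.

71.7 years

Total head drop ΔH = 89.87 − 89.46 = 0.41 m
Continuity: the same q passes through each zone, so ΔH = q·Σ(L_j/K_j) — the zones act as resistances in series.
Σ(L/K) = 206/0.947 + 203/197 = 217.5 + 1.030 = 218.6 d
q = ΔH / Σ(L/K) = 0.41 / 218.6 = 0.001876 m/d (same in every zone)
Zone A: v = q/n = 0.001876/0.12 = 0.01563 m/d → t_A = 206/0.01563 = 13180 d
Zone B: v = q/n = 0.001876/0.12 = 0.01563 m/d → t_B = 203/0.01563 = 12990 d
Total t = 13180 + 12990 = 26160 d
   = 26160 / 365 = 71.7 yr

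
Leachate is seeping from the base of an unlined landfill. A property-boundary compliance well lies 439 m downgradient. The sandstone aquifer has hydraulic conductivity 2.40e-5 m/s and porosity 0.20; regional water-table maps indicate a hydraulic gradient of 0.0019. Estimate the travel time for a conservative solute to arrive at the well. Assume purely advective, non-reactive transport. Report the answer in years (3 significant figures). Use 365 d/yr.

61.1 years

K = 2.40e-5 m/s × 86400 s/d = 2.074 m/d
q = Ki = 2.074 × 0.0019 = 0.003940 m/d
v = Ki/n = 2.074·0.0019/0.20 = 0.01970 m/d
t = L / v = 439 / 0.01970 = 22290 d
   = 22290 / 365 = 61.1 yr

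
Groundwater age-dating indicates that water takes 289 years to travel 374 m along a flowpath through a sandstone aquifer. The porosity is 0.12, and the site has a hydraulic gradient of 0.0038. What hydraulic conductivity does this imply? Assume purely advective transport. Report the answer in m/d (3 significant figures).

t = 289 years = 105500 d
v = L / t = 374 / 105500 = 0.003546 m/d
K = v · n / i = 0.003546 × 0.12 / 0.0038 = 0.112 m/d

0.112 m/d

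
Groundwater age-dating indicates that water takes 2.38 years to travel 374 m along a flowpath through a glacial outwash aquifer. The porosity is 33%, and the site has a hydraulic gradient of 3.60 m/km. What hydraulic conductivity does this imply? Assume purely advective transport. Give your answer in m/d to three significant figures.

t = 2.38 years = 868.7 d
v = L / t = 374 / 868.7 = 0.4305 m/d
K = v · n / i = 0.4305 × 0.33 / 0.0036 = 39.5 m/d

39.5 m/d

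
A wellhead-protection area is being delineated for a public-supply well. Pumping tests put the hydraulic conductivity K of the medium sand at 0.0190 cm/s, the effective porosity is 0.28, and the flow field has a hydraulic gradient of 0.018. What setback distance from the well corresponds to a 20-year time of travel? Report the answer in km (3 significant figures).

7.70 km

K = 0.0190 cm/s × 864 = 16.42 m/d
Specific discharge q = 16.42 × 0.018 = 0.2955 m/d
Average linear velocity = 0.2955 / 0.28 = 1.055 m/d
T = 20 yr × 365 = 7300 d
L = v × T = 1.055 × 7300 = 7704 m
   = 7.70 km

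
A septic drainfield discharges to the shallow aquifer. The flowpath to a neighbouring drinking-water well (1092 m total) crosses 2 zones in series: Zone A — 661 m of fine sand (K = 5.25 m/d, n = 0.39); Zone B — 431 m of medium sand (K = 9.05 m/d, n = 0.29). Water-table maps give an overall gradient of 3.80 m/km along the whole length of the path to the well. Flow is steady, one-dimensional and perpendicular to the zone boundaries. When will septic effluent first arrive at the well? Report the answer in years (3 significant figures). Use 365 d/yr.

Continuity: the same q passes through each zone, so ΔH = q·Σ(L_j/K_j) — the zones act as resistances in series.
Σ(L/K) = 661/5.25 + 431/9.05 = 125.9 + 47.62 = 173.5 d
K_eq = L_total / Σ(L/K) = 1092 / 173.5 = 6.293 m/d
q = K_eq · i = 6.293 × 0.0038 = 0.02391 m/d (same in every zone)
Zone A: v = q/n = 0.02391/0.39 = 0.06132 m/d → t_A = 661/0.06132 = 10780 d
Zone B: v = q/n = 0.02391/0.29 = 0.08246 m/d → t_B = 431/0.08246 = 5227 d
Total t = 10780 + 5227 = 16010 d
   = 16010 / 365 = 43.9 yr

43.9 years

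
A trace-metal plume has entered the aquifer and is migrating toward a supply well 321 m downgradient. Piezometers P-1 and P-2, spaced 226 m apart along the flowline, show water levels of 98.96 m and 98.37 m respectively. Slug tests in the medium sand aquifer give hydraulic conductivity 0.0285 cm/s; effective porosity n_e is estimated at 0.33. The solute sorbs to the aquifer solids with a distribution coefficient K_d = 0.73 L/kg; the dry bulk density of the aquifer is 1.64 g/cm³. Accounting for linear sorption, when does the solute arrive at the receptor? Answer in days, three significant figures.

7630 days

Hydraulic gradient i = (98.96 − 98.37) / 226 = 0.59 / 226 = 0.002611
K = 0.0285 cm/s × 864 = 24.62 m/d
Specific discharge q = 24.62 × 0.002611 = 0.06428 m/d
Seepage velocity v = q / n = 0.06428 / 0.33 = 0.1948 m/d
Retardation R = 1 + ρ_b·K_d/n = 1 + 1.64×0.73/0.33 = 4.628
Contaminant velocity v_c = v/R = 0.1948/4.628 = 0.04209 m/d
t = L/v_c = 321/0.04209 = 7626 d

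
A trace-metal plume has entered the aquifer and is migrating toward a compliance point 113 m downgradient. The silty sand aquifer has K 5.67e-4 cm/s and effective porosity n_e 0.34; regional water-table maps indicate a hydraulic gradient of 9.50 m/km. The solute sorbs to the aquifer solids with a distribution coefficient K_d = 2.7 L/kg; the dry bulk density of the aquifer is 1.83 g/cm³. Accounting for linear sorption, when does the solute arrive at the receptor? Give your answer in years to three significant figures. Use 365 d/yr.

K = 5.67e-4 cm/s × 864 = 0.4899 m/d
q = Ki = 0.4899 × 0.0095 = 0.004654 m/d
Average linear velocity = 0.004654 / 0.34 = 0.01369 m/d
Retardation R = 1 + ρ_b·K_d/n = 1 + 1.83×2.7/0.34 = 15.53
Contaminant velocity v_c = v/R = 0.01369/15.53 = 8.813e-4 m/d
t = L/v_c = 113/8.813e-4 = 128200 d
   = 128200/365 = 351 yr

351 years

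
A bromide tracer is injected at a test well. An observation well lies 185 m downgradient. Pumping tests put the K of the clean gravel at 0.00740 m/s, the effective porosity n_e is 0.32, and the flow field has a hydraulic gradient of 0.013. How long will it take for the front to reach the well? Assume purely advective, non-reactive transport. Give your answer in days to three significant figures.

K = 0.00740 m/s × 86400 s/d = 639.4 m/d
q = Ki = 639.4 × 0.013 = 8.312 m/d
v = Ki/n = 639.4·0.013/0.32 = 25.97 m/d
t = L / v = 185 / 25.97 = 7.123 d

7.12 days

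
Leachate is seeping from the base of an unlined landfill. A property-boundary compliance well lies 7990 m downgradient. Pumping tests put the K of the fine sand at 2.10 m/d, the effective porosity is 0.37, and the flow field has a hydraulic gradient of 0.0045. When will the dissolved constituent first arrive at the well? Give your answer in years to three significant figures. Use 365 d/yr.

857 years

Darcy flux q = K·i = 2.10 × 0.0045 = 0.009450 m/d
Seepage velocity v = q / n = 0.009450 / 0.37 = 0.02554 m/d
t = L / v = 7990 / 0.02554 = 312800 d
   = 312800 / 365 = 857 yr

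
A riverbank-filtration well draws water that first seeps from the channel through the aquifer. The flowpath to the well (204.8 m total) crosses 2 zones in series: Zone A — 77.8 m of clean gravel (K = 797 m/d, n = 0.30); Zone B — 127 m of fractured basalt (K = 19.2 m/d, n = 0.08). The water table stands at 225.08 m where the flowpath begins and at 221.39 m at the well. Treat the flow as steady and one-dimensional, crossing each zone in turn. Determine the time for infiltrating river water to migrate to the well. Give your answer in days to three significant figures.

60.9 days

Total head drop ΔH = 225.08 − 221.39 = 3.69 m
Continuity: the same q passes through each zone, so ΔH = q·Σ(L_j/K_j) — the zones act as resistances in series.
Σ(L/K) = 77.8/797 + 127/19.2 = 0.09762 + 6.615 = 6.712 d
q = ΔH / Σ(L/K) = 3.69 / 6.712 = 0.5497 m/d (same in every zone)
Zone A: v = q/n = 0.5497/0.30 = 1.832 m/d → t_A = 77.8/1.832 = 42.46 d
Zone B: v = q/n = 0.5497/0.08 = 6.872 m/d → t_B = 127/6.872 = 18.48 d
Total t = 42.46 + 18.48 = 60.94 d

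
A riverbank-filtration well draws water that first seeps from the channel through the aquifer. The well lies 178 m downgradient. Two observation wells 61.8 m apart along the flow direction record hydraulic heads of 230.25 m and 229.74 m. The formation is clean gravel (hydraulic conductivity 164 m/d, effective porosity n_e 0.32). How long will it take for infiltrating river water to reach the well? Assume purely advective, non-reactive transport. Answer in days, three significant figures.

42.1 days

Hydraulic gradient i = (230.25 − 229.74) / 61.8 = 0.51 / 61.8 = 0.008252
q = Ki = 164 × 0.008252 = 1.353 m/d
Seepage velocity v = q / n = 1.353 / 0.32 = 4.229 m/d
t = L / v = 178 / 4.229 = 42.09 d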